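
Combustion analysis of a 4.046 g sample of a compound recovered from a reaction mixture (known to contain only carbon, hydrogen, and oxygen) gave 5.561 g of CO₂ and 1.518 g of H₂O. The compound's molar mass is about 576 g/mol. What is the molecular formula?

C18H24O21

mol C = 5.561 g CO₂ ÷ 44.009 g/mol = 0.12636 mol
mol H = 2 × 1.518 g H₂O ÷ 18.015 g/mol = 0.16853 mol
mass O = 4.046 − (1.5177 + 0.16987) = 2.3584 g → mol O = 2.3584 ÷ 15.999 = 0.14741 mol
Divide by the smallest (0.12636 mol): C 1.000, H 1.334, O 1.167
Multiplying each by 6 gives whole numbers: C 6.00, H 8.00, O 7.00
Empirical formula: C6H8O7
Empirical-formula mass = 192.12 g/mol; 576 ÷ 192.12 ≈ 3, so the molecular formula is C18H24O21.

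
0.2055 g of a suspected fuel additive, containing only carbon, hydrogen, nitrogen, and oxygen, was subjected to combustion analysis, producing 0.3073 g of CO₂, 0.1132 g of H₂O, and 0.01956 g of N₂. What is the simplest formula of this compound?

C5H9NO4

mol C = 0.3073 g CO₂ ÷ 44.009 g/mol = 0.0069827 mol
mol H = 2 × 0.1132 g H₂O ÷ 18.015 g/mol = 0.012567 mol
mol N = 2 × 0.01956 g N₂ ÷ 28.014 g/mol = 0.0013964 mol
mass O = 0.2055 − (0.083869 + 0.012668 + 0.019560) = 0.089403 g → mol O = 0.089403 ÷ 15.999 = 0.0055881 mol
Divide by the smallest (0.0013964 mol): C 5.000, H 9.000, N 1.000, O 4.002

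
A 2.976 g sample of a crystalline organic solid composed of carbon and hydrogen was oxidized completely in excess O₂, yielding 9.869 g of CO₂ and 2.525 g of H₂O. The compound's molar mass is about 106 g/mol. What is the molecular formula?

C8H10

mol C = 9.869 g CO₂ ÷ 44.009 g/mol = 0.22425 mol
mol H = 2 × 2.525 g H₂O ÷ 18.015 g/mol = 0.28032 mol
Divide by the smallest (0.22425 mol): C 1.000, H 1.250
Multiplying each by 4 gives whole numbers: C 4.00, H 5.00
Empirical formula: C4H5
Empirical-formula mass = 53.08 g/mol; 106 ÷ 53.08 ≈ 2, so the molecular formula is C8H10.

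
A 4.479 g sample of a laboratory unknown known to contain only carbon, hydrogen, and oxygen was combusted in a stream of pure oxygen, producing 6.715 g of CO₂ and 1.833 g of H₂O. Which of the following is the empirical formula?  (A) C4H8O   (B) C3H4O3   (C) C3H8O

mol C = 6.715 g CO₂ ÷ 44.009 g/mol = 0.15258 mol
mol H = 2 × 1.833 g H₂O ÷ 18.015 g/mol = 0.20350 mol
mass O = 4.479 − (1.8327 + 0.20513) = 2.4412 g → mol O = 2.4412 ÷ 15.999 = 0.15258 mol
Divide by the smallest (0.15258 mol): C 1.000, H 1.334, O 1.000
Multiplying each by 3 gives whole numbers: C 3.00, H 4.00, O 3.00

(B) C3H4O3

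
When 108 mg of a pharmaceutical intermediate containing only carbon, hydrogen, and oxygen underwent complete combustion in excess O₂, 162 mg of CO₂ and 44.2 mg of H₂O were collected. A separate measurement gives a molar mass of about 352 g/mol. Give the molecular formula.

C12H16O12

mol C = 0.162 g CO₂ ÷ 44.009 g/mol = 0.003681 mol
mol H = 2 × 0.0442 g H₂O ÷ 18.015 g/mol = 0.004907 mol
mass O = 0.108 − (0.04421 + 0.004946) = 0.05884 g → mol O = 0.05884 ÷ 15.999 = 0.003678 mol
Divide by the smallest (0.003678 mol): C 1.001, H 1.334, O 1.000
Multiplying each by 3 gives whole numbers: C 3.00, H 4.00, O 3.00
Empirical formula: C3H4O3
Empirical-formula mass = 88.06 g/mol; 352 ÷ 88.06 ≈ 4, so the molecular formula is C12H16O12.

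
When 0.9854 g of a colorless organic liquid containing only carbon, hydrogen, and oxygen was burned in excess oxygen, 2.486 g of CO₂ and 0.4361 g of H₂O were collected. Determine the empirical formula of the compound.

mol C = 2.486 g CO₂ ÷ 44.009 g/mol = 0.056488 mol
mol H = 2 × 0.4361 g H₂O ÷ 18.015 g/mol = 0.048415 mol
mass O = 0.9854 − (0.67848 + 0.048803) = 0.25811 g → mol O = 0.25811 ÷ 15.999 = 0.016133 mol
Divide by the smallest (0.016133 mol): C 3.501, H 3.001, O 1.000
Multiplying each by 2 gives whole numbers: C 7.00, H 6.00, O 2.00

C7H6O2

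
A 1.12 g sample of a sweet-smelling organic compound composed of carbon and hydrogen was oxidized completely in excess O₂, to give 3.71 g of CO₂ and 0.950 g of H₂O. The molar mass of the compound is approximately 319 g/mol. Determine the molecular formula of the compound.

mol C = 3.71 g CO₂ ÷ 44.009 g/mol = 0.08430 mol
mol H = 2 × 0.950 g H₂O ÷ 18.015 g/mol = 0.1055 mol
Divide by the smallest (0.08430 mol): C 1.000, H 1.251
Multiplying each by 4 gives whole numbers: C 4.00, H 5.00
Empirical formula: C4H5
Empirical-formula mass = 53.08 g/mol; 319 ÷ 53.08 ≈ 6, so the molecular formula is C24H30.

C24H30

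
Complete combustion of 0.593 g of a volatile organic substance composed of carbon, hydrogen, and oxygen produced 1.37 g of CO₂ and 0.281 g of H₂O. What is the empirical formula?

C8H8O3

mol C = 1.37 g CO₂ ÷ 44.009 g/mol = 0.03113 mol
mol H = 2 × 0.281 g H₂O ÷ 18.015 g/mol = 0.03120 mol
mass O = 0.593 − (0.3739 + 0.03145) = 0.1877 g → mol O = 0.1877 ÷ 15.999 = 0.01173 mol
Divide by the smallest (0.01173 mol): C 2.654, H 2.660, O 1.000
Multiplying each by 3 gives whole numbers: C 7.96, H 7.98, O 3.00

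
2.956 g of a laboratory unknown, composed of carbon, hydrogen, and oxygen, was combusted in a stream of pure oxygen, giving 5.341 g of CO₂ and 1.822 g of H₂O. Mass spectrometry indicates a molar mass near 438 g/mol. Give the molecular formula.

C18H30O12

mol C = 5.341 g CO₂ ÷ 44.009 g/mol = 0.12136 mol
mol H = 2 × 1.822 g H₂O ÷ 18.015 g/mol = 0.20228 mol
mass O = 2.956 − (1.4577 + 0.20389) = 1.2944 g → mol O = 1.2944 ÷ 15.999 = 0.080907 mol
Divide by the smallest (0.080907 mol): C 1.500, H 2.500, O 1.000
Multiplying each by 2 gives whole numbers: C 3.00, H 5.00, O 2.00
Empirical formula: C3H5O2
Empirical-formula mass = 73.07 g/mol; 438 ÷ 73.07 ≈ 6, so the molecular formula is C18H30O12.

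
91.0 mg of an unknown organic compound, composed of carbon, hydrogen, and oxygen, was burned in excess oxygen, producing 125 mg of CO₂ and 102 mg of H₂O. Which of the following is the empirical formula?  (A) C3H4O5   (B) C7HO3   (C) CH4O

mol C = 0.125 g CO₂ ÷ 44.009 g/mol = 0.002840 mol
mol H = 2 × 0.102 g H₂O ÷ 18.015 g/mol = 0.01132 mol
mass O = 0.0910 − (0.03412 + 0.01141) = 0.04547 g → mol O = 0.04547 ÷ 15.999 = 0.002842 mol
Divide by the smallest (0.002840 mol): C 1.000, H 3.987, O 1.001

(C) CH4O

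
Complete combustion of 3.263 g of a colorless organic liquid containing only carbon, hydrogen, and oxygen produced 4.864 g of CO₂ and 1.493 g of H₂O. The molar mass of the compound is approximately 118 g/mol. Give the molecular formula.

C4H6O4

mol C = 4.864 g CO₂ ÷ 44.009 g/mol = 0.11052 mol
mol H = 2 × 1.493 g H₂O ÷ 18.015 g/mol = 0.16575 mol
mass O = 3.263 − (1.3275 + 0.16708) = 1.7684 g → mol O = 1.7684 ÷ 15.999 = 0.11053 mol
Divide by the smallest (0.11052 mol): C 1.000, H 1.500, O 1.000
Multiplying each by 2 gives whole numbers: C 2.00, H 3.00, O 2.00
Empirical formula: C2H3O2
Empirical-formula mass = 59.04 g/mol; 118 ÷ 59.04 ≈ 2, so the molecular formula is C4H6O4.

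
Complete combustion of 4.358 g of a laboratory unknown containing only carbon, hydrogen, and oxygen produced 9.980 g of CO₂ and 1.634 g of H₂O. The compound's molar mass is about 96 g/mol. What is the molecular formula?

C5H4O2

mol C = 9.980 g CO₂ ÷ 44.009 g/mol = 0.22677 mol
mol H = 2 × 1.634 g H₂O ÷ 18.015 g/mol = 0.18140 mol
mass O = 4.358 − (2.7238 + 0.18286) = 1.4514 g → mol O = 1.4514 ÷ 15.999 = 0.090717 mol
Divide by the smallest (0.090717 mol): C 2.500, H 2.000, O 1.000
Multiplying each by 2 gives whole numbers: C 5.00, H 4.00, O 2.00
Empirical formula: C5H4O2
Empirical-formula mass = 96.08 g/mol; 96 ÷ 96.08 ≈ 1, so the molecular formula is C5H4O2.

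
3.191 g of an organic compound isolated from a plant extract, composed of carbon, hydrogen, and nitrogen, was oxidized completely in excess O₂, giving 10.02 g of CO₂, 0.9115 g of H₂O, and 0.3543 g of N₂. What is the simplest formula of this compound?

C9H4N

mol C = 10.02 g CO₂ ÷ 44.009 g/mol = 0.22768 mol
mol H = 2 × 0.9115 g H₂O ÷ 18.015 g/mol = 0.10119 mol
mol N = 2 × 0.3543 g N₂ ÷ 28.014 g/mol = 0.025294 mol
Divide by the smallest (0.025294 mol): C 9.001, H 4.001, N 1.000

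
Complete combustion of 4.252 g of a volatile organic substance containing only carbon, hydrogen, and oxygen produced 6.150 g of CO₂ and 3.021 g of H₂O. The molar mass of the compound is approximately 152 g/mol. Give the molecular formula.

C5H12O5

mol C = 6.150 g CO₂ ÷ 44.009 g/mol = 0.13974 mol
mol H = 2 × 3.021 g H₂O ÷ 18.015 g/mol = 0.33539 mol
mass O = 4.252 − (1.6785 + 0.33807) = 2.2355 g → mol O = 2.2355 ÷ 15.999 = 0.13973 mol
Divide by the smallest (0.13973 mol): C 1.000, H 2.400, O 1.000
Multiplying each by 5 gives whole numbers: C 5.00, H 12.00, O 5.00
Empirical formula: C5H12O5
Empirical-formula mass = 152.15 g/mol; 152 ÷ 152.15 ≈ 1, so the molecular formula is C5H12O5.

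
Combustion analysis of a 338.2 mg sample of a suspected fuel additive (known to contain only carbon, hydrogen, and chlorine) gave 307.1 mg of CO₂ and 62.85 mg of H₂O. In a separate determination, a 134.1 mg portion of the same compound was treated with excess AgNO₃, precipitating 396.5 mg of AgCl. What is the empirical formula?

mol C = 0.3071 g CO₂ ÷ 44.009 g/mol = 0.0069781 mol
mol H = 2 × 0.06285 g H₂O ÷ 18.015 g/mol = 0.0069775 mol
From the AgCl data: mol Cl per gram of compound = (0.3965 ÷ 143.318) ÷ 0.1341 = 0.020631 mol/g, so in the 0.3382 g combustion sample mol Cl = 0.0069773 mol
Divide by the smallest (0.0069773 mol): C 1.000, H 1.000, Cl 1.000

CHCl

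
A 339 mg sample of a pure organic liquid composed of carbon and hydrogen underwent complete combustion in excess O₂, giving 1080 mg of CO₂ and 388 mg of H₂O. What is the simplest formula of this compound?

mol C = 1.08 g CO₂ ÷ 44.009 g/mol = 0.02454 mol
mol H = 2 × 0.388 g H₂O ÷ 18.015 g/mol = 0.04308 mol
Divide by the smallest (0.02454 mol): C 1.000, H 1.755
Multiplying each by 4 gives whole numbers: C 4.00, H 7.02

C4H7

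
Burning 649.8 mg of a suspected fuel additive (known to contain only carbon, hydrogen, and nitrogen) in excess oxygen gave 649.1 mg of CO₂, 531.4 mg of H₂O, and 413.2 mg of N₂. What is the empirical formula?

CH4N2

mol C = 0.6491 g CO₂ ÷ 44.009 g/mol = 0.014749 mol
mol H = 2 × 0.5314 g H₂O ÷ 18.015 g/mol = 0.058995 mol
mol N = 2 × 0.4132 g N₂ ÷ 28.014 g/mol = 0.029500 mol
Divide by the smallest (0.014749 mol): C 1.000, H 4.000, N 2.000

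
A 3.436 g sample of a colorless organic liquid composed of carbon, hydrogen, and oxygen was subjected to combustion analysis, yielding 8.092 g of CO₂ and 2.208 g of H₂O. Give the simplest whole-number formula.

mol C = 8.092 g CO₂ ÷ 44.009 g/mol = 0.18387 mol
mol H = 2 × 2.208 g H₂O ÷ 18.015 g/mol = 0.24513 mol
mass O = 3.436 − (2.2085 + 0.24709) = 0.98043 g → mol O = 0.98043 ÷ 15.999 = 0.061281 mol
Divide by the smallest (0.061281 mol): C 3.000, H 4.000, O 1.000

C3H4O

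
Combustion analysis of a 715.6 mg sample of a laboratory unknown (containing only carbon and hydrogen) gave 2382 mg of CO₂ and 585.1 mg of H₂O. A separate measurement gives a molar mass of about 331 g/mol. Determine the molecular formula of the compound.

C25H30

mol C = 2.382 g CO₂ ÷ 44.009 g/mol = 0.054125 mol
mol H = 2 × 0.5851 g H₂O ÷ 18.015 g/mol = 0.064957 mol
Divide by the smallest (0.054125 mol): C 1.000, H 1.200
Multiplying each by 5 gives whole numbers: C 5.00, H 6.00
Empirical formula: C5H6
Empirical-formula mass = 66.10 g/mol; 331 ÷ 66.10 ≈ 5, so the molecular formula is C25H30.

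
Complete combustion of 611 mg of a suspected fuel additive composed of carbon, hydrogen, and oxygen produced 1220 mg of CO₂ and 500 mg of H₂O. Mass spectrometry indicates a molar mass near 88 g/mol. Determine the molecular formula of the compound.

C4H8O2

mol C = 1.22 g CO₂ ÷ 44.009 g/mol = 0.02772 mol
mol H = 2 × 0.500 g H₂O ÷ 18.015 g/mol = 0.05551 mol
mass O = 0.611 − (0.3330 + 0.05595) = 0.2221 g → mol O = 0.2221 ÷ 15.999 = 0.01388 mol
Divide by the smallest (0.01388 mol): C 1.997, H 3.999, O 1.000
Empirical formula: C2H4O
Empirical-formula mass = 44.05 g/mol; 88 ÷ 44.05 ≈ 2, so the molecular formula is C4H8O2.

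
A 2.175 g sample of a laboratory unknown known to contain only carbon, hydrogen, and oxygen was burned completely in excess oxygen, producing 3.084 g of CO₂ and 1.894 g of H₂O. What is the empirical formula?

CH3O

mol C = 3.084 g CO₂ ÷ 44.009 g/mol = 0.070077 mol
mol H = 2 × 1.894 g H₂O ÷ 18.015 g/mol = 0.21027 mol
mass O = 2.175 − (0.84169 + 0.21195) = 1.1214 g → mol O = 1.1214 ÷ 15.999 = 0.070089 mol
Divide by the smallest (0.070077 mol): C 1.000, H 3.001, O 1.000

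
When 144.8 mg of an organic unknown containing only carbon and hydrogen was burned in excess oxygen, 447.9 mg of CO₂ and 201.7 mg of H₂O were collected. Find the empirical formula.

mol C = 0.4479 g CO₂ ÷ 44.009 g/mol = 0.010177 mol
mol H = 2 × 0.2017 g H₂O ÷ 18.015 g/mol = 0.022392 mol
Divide by the smallest (0.010177 mol): C 1.000, H 2.200
Multiplying each by 5 gives whole numbers: C 5.00, H 11.00

C5H11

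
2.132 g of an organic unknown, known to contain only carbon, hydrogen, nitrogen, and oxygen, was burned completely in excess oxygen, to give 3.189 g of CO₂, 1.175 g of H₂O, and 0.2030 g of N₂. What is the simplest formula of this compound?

C5H9NO4

mol C = 3.189 g CO₂ ÷ 44.009 g/mol = 0.072462 mol
mol H = 2 × 1.175 g H₂O ÷ 18.015 g/mol = 0.13045 mol
mol N = 2 × 0.2030 g N₂ ÷ 28.014 g/mol = 0.014493 mol
mass O = 2.132 − (0.87035 + 0.13149 + 0.20300) = 0.92716 g → mol O = 0.92716 ÷ 15.999 = 0.057951 mol
Divide by the smallest (0.014493 mol): C 5.000, H 9.001, N 1.000, O 3.999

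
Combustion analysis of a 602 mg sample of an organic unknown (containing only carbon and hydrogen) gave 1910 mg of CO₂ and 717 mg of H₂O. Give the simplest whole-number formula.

mol C = 1.91 g CO₂ ÷ 44.009 g/mol = 0.04340 mol
mol H = 2 × 0.717 g H₂O ÷ 18.015 g/mol = 0.07960 mol
Divide by the smallest (0.04340 mol): C 1.000, H 1.834
Multiplying each by 6 gives whole numbers: C 6.00, H 11.00

C6H11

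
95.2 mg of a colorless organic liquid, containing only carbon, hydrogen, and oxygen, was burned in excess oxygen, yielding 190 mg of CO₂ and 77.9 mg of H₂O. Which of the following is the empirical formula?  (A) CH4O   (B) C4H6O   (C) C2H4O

(C) C2H4O

mol C = 0.190 g CO₂ ÷ 44.009 g/mol = 0.004317 mol
mol H = 2 × 0.0779 g H₂O ÷ 18.015 g/mol = 0.008648 mol
mass O = 0.0952 − (0.05186 + 0.008718) = 0.03463 g → mol O = 0.03463 ÷ 15.999 = 0.002164 mol
Divide by the smallest (0.002164 mol): C 1.995, H 3.996, O 1.000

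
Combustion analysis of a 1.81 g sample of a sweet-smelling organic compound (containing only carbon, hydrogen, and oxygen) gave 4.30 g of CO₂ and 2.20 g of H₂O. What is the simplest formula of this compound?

C4H10O

mol C = 4.30 g CO₂ ÷ 44.009 g/mol = 0.09771 mol
mol H = 2 × 2.20 g H₂O ÷ 18.015 g/mol = 0.2442 mol
mass O = 1.81 − (1.174 + 0.2462) = 0.3902 g → mol O = 0.3902 ÷ 15.999 = 0.02439 mol
Divide by the smallest (0.02439 mol): C 4.006, H 10.013, O 1.000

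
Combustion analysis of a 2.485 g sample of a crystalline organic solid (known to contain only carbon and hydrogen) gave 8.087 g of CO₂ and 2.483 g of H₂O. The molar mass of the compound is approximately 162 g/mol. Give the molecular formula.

mol C = 8.087 g CO₂ ÷ 44.009 g/mol = 0.18376 mol
mol H = 2 × 2.483 g H₂O ÷ 18.015 g/mol = 0.27566 mol
Divide by the smallest (0.18376 mol): C 1.000, H 1.500
Multiplying each by 2 gives whole numbers: C 2.00, H 3.00
Empirical formula: C2H3
Empirical-formula mass = 27.05 g/mol; 162 ÷ 27.05 ≈ 6, so the molecular formula is C12H18.

C12H18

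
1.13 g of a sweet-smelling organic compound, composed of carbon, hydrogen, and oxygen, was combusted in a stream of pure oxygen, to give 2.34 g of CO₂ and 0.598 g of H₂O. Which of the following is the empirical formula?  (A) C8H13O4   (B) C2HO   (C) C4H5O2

mol C = 2.34 g CO₂ ÷ 44.009 g/mol = 0.05317 mol
mol H = 2 × 0.598 g H₂O ÷ 18.015 g/mol = 0.06639 mol
mass O = 1.13 − (0.6386 + 0.06692) = 0.4244 g → mol O = 0.4244 ÷ 15.999 = 0.02653 mol
Divide by the smallest (0.02653 mol): C 2.004, H 2.502, O 1.000
Multiplying each by 2 gives whole numbers: C 4.01, H 5.00, O 2.00

(C) C4H5O2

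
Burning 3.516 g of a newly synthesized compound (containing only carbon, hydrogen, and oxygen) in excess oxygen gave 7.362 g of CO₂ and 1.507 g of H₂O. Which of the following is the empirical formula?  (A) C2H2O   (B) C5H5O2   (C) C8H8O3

mol C = 7.362 g CO₂ ÷ 44.009 g/mol = 0.16728 mol
mol H = 2 × 1.507 g H₂O ÷ 18.015 g/mol = 0.16731 mol
mass O = 3.516 − (2.0092 + 0.16864) = 1.3381 g → mol O = 1.3381 ÷ 15.999 = 0.083637 mol
Divide by the smallest (0.083637 mol): C 2.000, H 2.000, O 1.000

(A) C2H2O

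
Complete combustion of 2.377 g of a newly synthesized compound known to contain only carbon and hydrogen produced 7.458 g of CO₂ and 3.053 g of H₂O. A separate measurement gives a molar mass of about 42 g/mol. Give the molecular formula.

C3H6

mol C = 7.458 g CO₂ ÷ 44.009 g/mol = 0.16947 mol
mol H = 2 × 3.053 g H₂O ÷ 18.015 g/mol = 0.33894 mol
Divide by the smallest (0.16947 mol): C 1.000, H 2.000
Empirical formula: CH2
Empirical-formula mass = 14.03 g/mol; 42 ÷ 14.03 ≈ 3, so the molecular formula is C3H6.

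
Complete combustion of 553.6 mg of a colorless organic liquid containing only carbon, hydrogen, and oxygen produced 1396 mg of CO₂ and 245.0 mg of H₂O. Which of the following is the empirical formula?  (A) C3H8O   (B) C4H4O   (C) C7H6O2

(C) C7H6O2

mol C = 1.396 g CO₂ ÷ 44.009 g/mol = 0.031721 mol
mol H = 2 × 0.2450 g H₂O ÷ 18.015 g/mol = 0.027200 mol
mass O = 0.5536 − (0.38100 + 0.027417) = 0.14518 g → mol O = 0.14518 ÷ 15.999 = 0.0090746 mol
Divide by the smallest (0.0090746 mol): C 3.496, H 2.997, O 1.000
Multiplying each by 2 gives whole numbers: C 6.99, H 5.99, O 2.00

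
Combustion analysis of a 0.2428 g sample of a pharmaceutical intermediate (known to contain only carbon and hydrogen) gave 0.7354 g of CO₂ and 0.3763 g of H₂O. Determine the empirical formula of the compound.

mol C = 0.7354 g CO₂ ÷ 44.009 g/mol = 0.016710 mol
mol H = 2 × 0.3763 g H₂O ÷ 18.015 g/mol = 0.041776 mol
Divide by the smallest (0.016710 mol): C 1.000, H 2.500
Multiplying each by 2 gives whole numbers: C 2.00, H 5.00

C2H5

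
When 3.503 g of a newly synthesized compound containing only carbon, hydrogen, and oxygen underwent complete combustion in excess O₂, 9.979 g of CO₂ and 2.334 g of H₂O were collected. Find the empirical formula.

C7H8O

mol C = 9.979 g CO₂ ÷ 44.009 g/mol = 0.22675 mol
mol H = 2 × 2.334 g H₂O ÷ 18.015 g/mol = 0.25912 mol
mass O = 3.503 − (2.7235 + 0.26119) = 0.51833 g → mol O = 0.51833 ÷ 15.999 = 0.032397 mol
Divide by the smallest (0.032397 mol): C 6.999, H 7.998, O 1.000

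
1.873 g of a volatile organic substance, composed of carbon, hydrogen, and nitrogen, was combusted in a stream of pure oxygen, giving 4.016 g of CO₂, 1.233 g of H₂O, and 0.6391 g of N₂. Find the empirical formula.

mol C = 4.016 g CO₂ ÷ 44.009 g/mol = 0.091254 mol
mol H = 2 × 1.233 g H₂O ÷ 18.015 g/mol = 0.13689 mol
mol N = 2 × 0.6391 g N₂ ÷ 28.014 g/mol = 0.045627 mol
Divide by the smallest (0.045627 mol): C 2.000, H 3.000, N 1.000

C2H3N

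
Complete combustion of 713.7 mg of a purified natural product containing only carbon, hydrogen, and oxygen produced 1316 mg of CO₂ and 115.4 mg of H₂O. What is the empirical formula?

C7H3O5

mol C = 1.316 g CO₂ ÷ 44.009 g/mol = 0.029903 mol
mol H = 2 × 0.1154 g H₂O ÷ 18.015 g/mol = 0.012812 mol
mass O = 0.7137 − (0.35916 + 0.012914) = 0.34162 g → mol O = 0.34162 ÷ 15.999 = 0.021353 mol
Divide by the smallest (0.012812 mol): C 2.334, H 1.000, O 1.667
Multiplying each by 3 gives whole numbers: C 7.00, H 3.00, O 5.00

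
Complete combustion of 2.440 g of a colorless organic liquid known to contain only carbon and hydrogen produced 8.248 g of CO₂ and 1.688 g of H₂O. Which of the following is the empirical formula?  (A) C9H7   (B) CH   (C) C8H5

(B) CH

mol C = 8.248 g CO₂ ÷ 44.009 g/mol = 0.18742 mol
mol H = 2 × 1.688 g H₂O ÷ 18.015 g/mol = 0.18740 mol
Divide by the smallest (0.18740 mol): C 1.000, H 1.000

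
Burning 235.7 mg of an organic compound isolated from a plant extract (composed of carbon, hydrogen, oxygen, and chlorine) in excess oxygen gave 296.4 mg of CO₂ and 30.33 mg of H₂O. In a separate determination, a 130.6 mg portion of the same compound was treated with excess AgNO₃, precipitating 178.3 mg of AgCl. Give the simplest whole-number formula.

mol C = 0.2964 g CO₂ ÷ 44.009 g/mol = 0.0067350 mol
mol H = 2 × 0.03033 g H₂O ÷ 18.015 g/mol = 0.0033672 mol
From the AgCl data: mol Cl per gram of compound = (0.1783 ÷ 143.318) ÷ 0.1306 = 0.0095259 mol/g, so in the 0.2357 g combustion sample mol Cl = 0.0022453 mol
mass O = 0.2357 − (0.080894 + 0.0033941 + 0.079595) = 0.071817 g → mol O = 0.071817 ÷ 15.999 = 0.0044889 mol
Divide by the smallest (0.0022453 mol): C 3.000, H 1.500, Cl 1.000, O 1.999
Multiplying each by 2 gives whole numbers: C 6.00, H 3.00, Cl 2.00, O 4.00

C6H3Cl2O4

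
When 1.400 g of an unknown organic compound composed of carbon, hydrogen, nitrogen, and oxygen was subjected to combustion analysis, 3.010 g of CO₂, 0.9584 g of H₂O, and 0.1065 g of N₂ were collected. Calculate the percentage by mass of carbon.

mol C = 3.010 g CO₂ ÷ 44.009 g/mol = 0.068395 mol
mol H = 2 × 0.9584 g H₂O ÷ 18.015 g/mol = 0.10640 mol
mol N = 2 × 0.1065 g N₂ ÷ 28.014 g/mol = 0.0076033 mol
mass O = 1.400 − (0.82149 + 0.10725 + 0.10650) = 0.36476 g → mol O = 0.36476 ÷ 15.999 = 0.022799 mol
mass % C = 0.82149 g ÷ 1.400 g × 100%

58.68%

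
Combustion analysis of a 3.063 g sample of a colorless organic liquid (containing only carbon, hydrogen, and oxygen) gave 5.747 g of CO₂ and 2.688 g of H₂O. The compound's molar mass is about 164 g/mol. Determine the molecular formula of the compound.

C7H16O4

mol C = 5.747 g CO₂ ÷ 44.009 g/mol = 0.13059 mol
mol H = 2 × 2.688 g H₂O ÷ 18.015 g/mol = 0.29842 mol
mass O = 3.063 − (1.5685 + 0.30081) = 1.1937 g → mol O = 1.1937 ÷ 15.999 = 0.074612 mol
Divide by the smallest (0.074612 mol): C 1.750, H 4.000, O 1.000
Multiplying each by 4 gives whole numbers: C 7.00, H 16.00, O 4.00
Empirical formula: C7H16O4
Empirical-formula mass = 164.20 g/mol; 164 ÷ 164.20 ≈ 1, so the molecular formula is C7H16O4.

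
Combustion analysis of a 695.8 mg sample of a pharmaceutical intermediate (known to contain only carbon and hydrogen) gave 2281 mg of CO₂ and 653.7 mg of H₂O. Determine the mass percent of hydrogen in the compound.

mol C = 2.281 g CO₂ ÷ 44.009 g/mol = 0.051830 mol
mol H = 2 × 0.6537 g H₂O ÷ 18.015 g/mol = 0.072573 mol
mass % H = 0.073153 g ÷ 0.6958 g × 100%

10.51%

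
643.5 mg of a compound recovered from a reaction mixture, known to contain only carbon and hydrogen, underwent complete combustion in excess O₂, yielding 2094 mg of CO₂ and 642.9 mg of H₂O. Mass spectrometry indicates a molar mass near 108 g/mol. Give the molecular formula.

C8H12

mol C = 2.094 g CO₂ ÷ 44.009 g/mol = 0.047581 mol
mol H = 2 × 0.6429 g H₂O ÷ 18.015 g/mol = 0.071374 mol
Divide by the smallest (0.047581 mol): C 1.000, H 1.500
Multiplying each by 2 gives whole numbers: C 2.00, H 3.00
Empirical formula: C2H3
Empirical-formula mass = 27.05 g/mol; 108 ÷ 27.05 ≈ 4, so the molecular formula is C8H12.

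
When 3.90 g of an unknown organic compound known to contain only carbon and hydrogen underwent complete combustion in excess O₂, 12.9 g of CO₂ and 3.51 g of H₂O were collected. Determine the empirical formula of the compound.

mol C = 12.9 g CO₂ ÷ 44.009 g/mol = 0.2931 mol
mol H = 2 × 3.51 g H₂O ÷ 18.015 g/mol = 0.3897 mol
Divide by the smallest (0.2931 mol): C 1.000, H 1.329
Multiplying each by 3 gives whole numbers: C 3.00, H 3.99

C3H4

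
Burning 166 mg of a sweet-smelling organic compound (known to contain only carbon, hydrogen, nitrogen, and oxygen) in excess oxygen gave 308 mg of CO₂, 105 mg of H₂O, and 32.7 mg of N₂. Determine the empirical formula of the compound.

C3H5NO

mol C = 0.308 g CO₂ ÷ 44.009 g/mol = 0.006999 mol
mol H = 2 × 0.105 g H₂O ÷ 18.015 g/mol = 0.01166 mol
mol N = 2 × 0.0327 g N₂ ÷ 28.014 g/mol = 0.002335 mol
mass O = 0.166 − (0.08406 + 0.01175 + 0.03270) = 0.03749 g → mol O = 0.03749 ÷ 15.999 = 0.002343 mol
Divide by the smallest (0.002335 mol): C 2.998, H 4.993, N 1.000, O 1.004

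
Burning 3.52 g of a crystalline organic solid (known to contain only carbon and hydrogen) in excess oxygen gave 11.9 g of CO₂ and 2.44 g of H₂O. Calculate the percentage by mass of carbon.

92.3%

mol C = 11.9 g CO₂ ÷ 44.009 g/mol = 0.2704 mol
mol H = 2 × 2.44 g H₂O ÷ 18.015 g/mol = 0.2709 mol
mass % C = 3.248 g ÷ 3.52 g × 100%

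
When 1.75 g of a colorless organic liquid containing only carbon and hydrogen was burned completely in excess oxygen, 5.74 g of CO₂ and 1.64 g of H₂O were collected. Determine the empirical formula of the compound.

mol C = 5.74 g CO₂ ÷ 44.009 g/mol = 0.1304 mol
mol H = 2 × 1.64 g H₂O ÷ 18.015 g/mol = 0.1821 mol
Divide by the smallest (0.1304 mol): C 1.000, H 1.396
Multiplying each by 5 gives whole numbers: C 5.00, H 6.98

C5H7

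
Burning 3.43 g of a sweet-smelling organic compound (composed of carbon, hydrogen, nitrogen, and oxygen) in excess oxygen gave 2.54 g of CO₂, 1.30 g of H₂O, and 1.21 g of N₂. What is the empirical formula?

mol C = 2.54 g CO₂ ÷ 44.009 g/mol = 0.05772 mol
mol H = 2 × 1.30 g H₂O ÷ 18.015 g/mol = 0.1443 mol
mol N = 2 × 1.21 g N₂ ÷ 28.014 g/mol = 0.08639 mol
mass O = 3.43 − (0.6932 + 0.1455 + 1.210) = 1.381 g → mol O = 1.381 ÷ 15.999 = 0.08634 mol
Divide by the smallest (0.05772 mol): C 1.000, H 2.501, N 1.497, O 1.496
Multiplying each by 2 gives whole numbers: C 2.00, H 5.00, N 2.99, O 2.99

C2H5N3O3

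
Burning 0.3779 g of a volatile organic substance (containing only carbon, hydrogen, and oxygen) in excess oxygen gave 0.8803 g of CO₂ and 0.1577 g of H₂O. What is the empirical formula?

C8H7O3

mol C = 0.8803 g CO₂ ÷ 44.009 g/mol = 0.020003 mol
mol H = 2 × 0.1577 g H₂O ÷ 18.015 g/mol = 0.017508 mol
mass O = 0.3779 − (0.24025 + 0.017648) = 0.12000 g → mol O = 0.12000 ÷ 15.999 = 0.0075004 mol
Divide by the smallest (0.0075004 mol): C 2.667, H 2.334, O 1.000
Multiplying each by 3 gives whole numbers: C 8.00, H 7.00, O 3.00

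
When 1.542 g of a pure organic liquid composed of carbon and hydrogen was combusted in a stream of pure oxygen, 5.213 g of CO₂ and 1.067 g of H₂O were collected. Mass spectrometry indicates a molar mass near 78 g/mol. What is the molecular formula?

C6H6

mol C = 5.213 g CO₂ ÷ 44.009 g/mol = 0.11845 mol
mol H = 2 × 1.067 g H₂O ÷ 18.015 g/mol = 0.11846 mol
Divide by the smallest (0.11845 mol): C 1.000, H 1.000
Empirical formula: CH
Empirical-formula mass = 13.02 g/mol; 78 ÷ 13.02 ≈ 6, so the molecular formula is C6H6.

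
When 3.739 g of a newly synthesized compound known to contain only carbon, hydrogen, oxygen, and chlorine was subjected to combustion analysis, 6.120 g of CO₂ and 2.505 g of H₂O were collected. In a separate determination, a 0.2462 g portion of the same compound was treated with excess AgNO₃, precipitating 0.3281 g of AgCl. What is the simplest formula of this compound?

C4H8ClO

mol C = 6.120 g CO₂ ÷ 44.009 g/mol = 0.13906 mol
mol H = 2 × 2.505 g H₂O ÷ 18.015 g/mol = 0.27810 mol
From the AgCl data: mol Cl per gram of compound = (0.3281 ÷ 143.318) ÷ 0.2462 = 0.0092986 mol/g, so in the 3.739 g combustion sample mol Cl = 0.034767 mol
mass O = 3.739 − (1.6703 + 0.28033 + 1.2325) = 0.55589 g → mol O = 0.55589 ÷ 15.999 = 0.034745 mol
Divide by the smallest (0.034745 mol): C 4.002, H 8.004, Cl 1.001, O 1.000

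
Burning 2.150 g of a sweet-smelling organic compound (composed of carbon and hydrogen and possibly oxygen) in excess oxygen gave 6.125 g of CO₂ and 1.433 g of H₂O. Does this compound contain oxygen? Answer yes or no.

yes

mol C = 6.125 g CO₂ ÷ 44.009 g/mol = 0.13918 mol
mol H = 2 × 1.433 g H₂O ÷ 18.015 g/mol = 0.15909 mol
C and H account for only 1.8320 g of the 2.150 g sample; the remaining 0.31799 g must be oxygen.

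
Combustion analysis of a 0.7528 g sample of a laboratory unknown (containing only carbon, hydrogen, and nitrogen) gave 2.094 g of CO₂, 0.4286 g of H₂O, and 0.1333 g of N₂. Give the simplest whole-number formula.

C5H5N

mol C = 2.094 g CO₂ ÷ 44.009 g/mol = 0.047581 mol
mol H = 2 × 0.4286 g H₂O ÷ 18.015 g/mol = 0.047583 mol
mol N = 2 × 0.1333 g N₂ ÷ 28.014 g/mol = 0.0095167 mol
Divide by the smallest (0.0095167 mol): C 5.000, H 5.000, N 1.000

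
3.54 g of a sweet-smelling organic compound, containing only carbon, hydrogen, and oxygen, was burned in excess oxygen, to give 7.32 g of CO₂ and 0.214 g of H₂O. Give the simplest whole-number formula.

C7HO4

mol C = 7.32 g CO₂ ÷ 44.009 g/mol = 0.1663 mol
mol H = 2 × 0.214 g H₂O ÷ 18.015 g/mol = 0.02376 mol
mass O = 3.54 − (1.998 + 0.02395) = 1.518 g → mol O = 1.518 ÷ 15.999 = 0.09490 mol
Divide by the smallest (0.02376 mol): C 7.001, H 1.000, O 3.994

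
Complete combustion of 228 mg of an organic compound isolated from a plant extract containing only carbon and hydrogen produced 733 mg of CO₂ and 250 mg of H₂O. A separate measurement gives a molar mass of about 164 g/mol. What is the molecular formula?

C12H20

mol C = 0.733 g CO₂ ÷ 44.009 g/mol = 0.01666 mol
mol H = 2 × 0.250 g H₂O ÷ 18.015 g/mol = 0.02775 mol
Divide by the smallest (0.01666 mol): C 1.000, H 1.666
Multiplying each by 3 gives whole numbers: C 3.00, H 5.00
Empirical formula: C3H5
Empirical-formula mass = 41.07 g/mol; 164 ÷ 41.07 ≈ 4, so the molecular formula is C12H20.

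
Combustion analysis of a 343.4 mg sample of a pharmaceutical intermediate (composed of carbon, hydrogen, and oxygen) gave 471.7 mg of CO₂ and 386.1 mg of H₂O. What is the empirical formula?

mol C = 0.4717 g CO₂ ÷ 44.009 g/mol = 0.010718 mol
mol H = 2 × 0.3861 g H₂O ÷ 18.015 g/mol = 0.042864 mol
mass O = 0.3434 − (0.12874 + 0.043207) = 0.17146 g → mol O = 0.17146 ÷ 15.999 = 0.010717 mol
Divide by the smallest (0.010717 mol): C 1.000, H 4.000, O 1.000

CH4O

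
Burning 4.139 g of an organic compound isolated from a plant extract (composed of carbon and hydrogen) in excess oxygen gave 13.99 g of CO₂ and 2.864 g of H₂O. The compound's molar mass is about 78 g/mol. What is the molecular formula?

C6H6

mol C = 13.99 g CO₂ ÷ 44.009 g/mol = 0.31789 mol
mol H = 2 × 2.864 g H₂O ÷ 18.015 g/mol = 0.31796 mol
Divide by the smallest (0.31789 mol): C 1.000, H 1.000
Empirical formula: CH
Empirical-formula mass = 13.02 g/mol; 78 ÷ 13.02 ≈ 6, so the molecular formula is C6H6.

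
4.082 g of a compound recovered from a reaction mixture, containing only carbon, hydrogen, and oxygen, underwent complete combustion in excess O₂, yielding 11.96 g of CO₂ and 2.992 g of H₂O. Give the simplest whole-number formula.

C9H11O

mol C = 11.96 g CO₂ ÷ 44.009 g/mol = 0.27176 mol
mol H = 2 × 2.992 g H₂O ÷ 18.015 g/mol = 0.33217 mol
mass O = 4.082 − (3.2641 + 0.33482) = 0.48303 g → mol O = 0.48303 ÷ 15.999 = 0.030192 mol
Divide by the smallest (0.030192 mol): C 9.001, H 11.002, O 1.000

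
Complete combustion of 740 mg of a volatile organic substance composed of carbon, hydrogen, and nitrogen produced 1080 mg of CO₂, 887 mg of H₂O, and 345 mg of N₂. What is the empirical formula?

mol C = 1.08 g CO₂ ÷ 44.009 g/mol = 0.02454 mol
mol H = 2 × 0.887 g H₂O ÷ 18.015 g/mol = 0.09847 mol
mol N = 2 × 0.345 g N₂ ÷ 28.014 g/mol = 0.02463 mol
Divide by the smallest (0.02454 mol): C 1.000, H 4.013, N 1.004

CH4N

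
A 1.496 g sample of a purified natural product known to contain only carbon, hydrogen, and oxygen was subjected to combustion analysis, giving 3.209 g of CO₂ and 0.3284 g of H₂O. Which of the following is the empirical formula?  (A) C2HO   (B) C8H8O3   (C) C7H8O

mol C = 3.209 g CO₂ ÷ 44.009 g/mol = 0.072917 mol
mol H = 2 × 0.3284 g H₂O ÷ 18.015 g/mol = 0.036459 mol
mass O = 1.496 − (0.87580 + 0.036750) = 0.58344 g → mol O = 0.58344 ÷ 15.999 = 0.036468 mol
Divide by the smallest (0.036459 mol): C 2.000, H 1.000, O 1.000

(A) C2HO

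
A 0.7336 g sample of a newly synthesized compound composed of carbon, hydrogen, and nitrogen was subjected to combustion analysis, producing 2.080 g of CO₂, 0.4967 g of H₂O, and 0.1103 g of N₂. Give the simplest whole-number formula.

mol C = 2.080 g CO₂ ÷ 44.009 g/mol = 0.047263 mol
mol H = 2 × 0.4967 g H₂O ÷ 18.015 g/mol = 0.055143 mol
mol N = 2 × 0.1103 g N₂ ÷ 28.014 g/mol = 0.0078746 mol
Divide by the smallest (0.0078746 mol): C 6.002, H 7.003, N 1.000

C6H7N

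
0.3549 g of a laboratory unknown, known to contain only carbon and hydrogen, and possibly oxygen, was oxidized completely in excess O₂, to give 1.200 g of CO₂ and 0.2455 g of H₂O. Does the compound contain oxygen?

mol C = 1.200 g CO₂ ÷ 44.009 g/mol = 0.027267 mol
mol H = 2 × 0.2455 g H₂O ÷ 18.015 g/mol = 0.027255 mol
C and H together account for 0.35498 g — essentially the entire 0.3549 g sample — so the compound contains no oxygen.

no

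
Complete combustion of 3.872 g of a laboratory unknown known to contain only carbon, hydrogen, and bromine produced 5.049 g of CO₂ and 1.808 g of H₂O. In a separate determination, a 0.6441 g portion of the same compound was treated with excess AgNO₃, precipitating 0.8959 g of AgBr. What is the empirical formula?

mol C = 5.049 g CO₂ ÷ 44.009 g/mol = 0.11473 mol
mol H = 2 × 1.808 g H₂O ÷ 18.015 g/mol = 0.20072 mol
From the AgBr data: mol Br per gram of compound = (0.8959 ÷ 187.772) ÷ 0.6441 = 0.0074076 mol/g, so in the 3.872 g combustion sample mol Br = 0.028682 mol
Divide by the smallest (0.028682 mol): C 4.000, H 6.998, Br 1.000

C4H7Br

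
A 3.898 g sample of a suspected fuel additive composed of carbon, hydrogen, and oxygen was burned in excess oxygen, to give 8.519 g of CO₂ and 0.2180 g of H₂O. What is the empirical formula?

C8HO4

mol C = 8.519 g CO₂ ÷ 44.009 g/mol = 0.19357 mol
mol H = 2 × 0.2180 g H₂O ÷ 18.015 g/mol = 0.024202 mol
mass O = 3.898 − (2.3250 + 0.024396) = 1.5486 g → mol O = 1.5486 ÷ 15.999 = 0.096793 mol
Divide by the smallest (0.024202 mol): C 7.998, H 1.000, O 3.999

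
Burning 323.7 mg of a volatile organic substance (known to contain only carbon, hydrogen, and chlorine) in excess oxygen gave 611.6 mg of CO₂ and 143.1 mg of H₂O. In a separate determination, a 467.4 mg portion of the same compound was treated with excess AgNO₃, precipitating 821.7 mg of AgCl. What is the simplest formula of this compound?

C7H8Cl2

mol C = 0.6116 g CO₂ ÷ 44.009 g/mol = 0.013897 mol
mol H = 2 × 0.1431 g H₂O ÷ 18.015 g/mol = 0.015887 mol
From the AgCl data: mol Cl per gram of compound = (0.8217 ÷ 143.318) ÷ 0.4674 = 0.012267 mol/g, so in the 0.3237 g combustion sample mol Cl = 0.0039707 mol
Divide by the smallest (0.0039707 mol): C 3.500, H 4.001, Cl 1.000
Multiplying each by 2 gives whole numbers: C 7.00, H 8.00, Cl 2.00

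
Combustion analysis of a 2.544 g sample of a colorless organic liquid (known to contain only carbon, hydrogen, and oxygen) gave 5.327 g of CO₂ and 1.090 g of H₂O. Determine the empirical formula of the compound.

C2H2O

mol C = 5.327 g CO₂ ÷ 44.009 g/mol = 0.12104 mol
mol H = 2 × 1.090 g H₂O ÷ 18.015 g/mol = 0.12101 mol
mass O = 2.544 − (1.4539 + 0.12198) = 0.96817 g → mol O = 0.96817 ÷ 15.999 = 0.060514 mol
Divide by the smallest (0.060514 mol): C 2.000, H 2.000, O 1.000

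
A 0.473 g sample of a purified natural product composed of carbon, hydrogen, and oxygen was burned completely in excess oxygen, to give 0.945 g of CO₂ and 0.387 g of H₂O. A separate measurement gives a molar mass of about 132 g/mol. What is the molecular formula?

mol C = 0.945 g CO₂ ÷ 44.009 g/mol = 0.02147 mol
mol H = 2 × 0.387 g H₂O ÷ 18.015 g/mol = 0.04296 mol
mass O = 0.473 − (0.2579 + 0.04331) = 0.1718 g → mol O = 0.1718 ÷ 15.999 = 0.01074 mol
Divide by the smallest (0.01074 mol): C 2.000, H 4.002, O 1.000
Empirical formula: C2H4O
Empirical-formula mass = 44.05 g/mol; 132 ÷ 44.05 ≈ 3, so the molecular formula is C6H12O3.

C6H12O3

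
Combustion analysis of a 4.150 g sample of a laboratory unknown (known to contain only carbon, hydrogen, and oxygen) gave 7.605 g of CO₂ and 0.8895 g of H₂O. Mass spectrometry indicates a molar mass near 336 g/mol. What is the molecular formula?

C14H8O10

mol C = 7.605 g CO₂ ÷ 44.009 g/mol = 0.17281 mol
mol H = 2 × 0.8895 g H₂O ÷ 18.015 g/mol = 0.098751 mol
mass O = 4.150 − (2.0756 + 0.099541) = 1.9749 g → mol O = 1.9749 ÷ 15.999 = 0.12344 mol
Divide by the smallest (0.098751 mol): C 1.750, H 1.000, O 1.250
Multiplying each by 4 gives whole numbers: C 7.00, H 4.00, O 5.00
Empirical formula: C7H4O5
Empirical-formula mass = 168.10 g/mol; 336 ÷ 168.10 ≈ 2, so the molecular formula is C14H8O10.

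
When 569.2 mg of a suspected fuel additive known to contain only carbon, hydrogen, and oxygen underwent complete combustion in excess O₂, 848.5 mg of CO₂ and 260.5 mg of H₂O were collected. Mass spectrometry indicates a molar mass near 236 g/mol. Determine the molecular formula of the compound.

C8H12O8

mol C = 0.8485 g CO₂ ÷ 44.009 g/mol = 0.019280 mol
mol H = 2 × 0.2605 g H₂O ÷ 18.015 g/mol = 0.028920 mol
mass O = 0.5692 − (0.23157 + 0.029152) = 0.30847 g → mol O = 0.30847 ÷ 15.999 = 0.019281 mol
Divide by the smallest (0.019280 mol): C 1.000, H 1.500, O 1.000
Multiplying each by 2 gives whole numbers: C 2.00, H 3.00, O 2.00
Empirical formula: C2H3O2
Empirical-formula mass = 59.04 g/mol; 236 ÷ 59.04 ≈ 4, so the molecular formula is C8H12O8.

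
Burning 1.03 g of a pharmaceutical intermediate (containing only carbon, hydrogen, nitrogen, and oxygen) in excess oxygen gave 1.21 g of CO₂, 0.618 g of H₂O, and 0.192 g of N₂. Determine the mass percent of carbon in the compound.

mol C = 1.21 g CO₂ ÷ 44.009 g/mol = 0.02749 mol
mol H = 2 × 0.618 g H₂O ÷ 18.015 g/mol = 0.06861 mol
mol N = 2 × 0.192 g N₂ ÷ 28.014 g/mol = 0.01371 mol
mass O = 1.03 − (0.3302 + 0.06916 + 0.1920) = 0.4386 g → mol O = 0.4386 ÷ 15.999 = 0.02741 mol
mass % C = 0.3302 g ÷ 1.03 g × 100%

32.1%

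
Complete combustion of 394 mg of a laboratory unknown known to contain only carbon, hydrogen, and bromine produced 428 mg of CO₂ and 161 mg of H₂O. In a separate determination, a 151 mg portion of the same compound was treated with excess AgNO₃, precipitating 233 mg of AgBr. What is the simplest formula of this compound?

C6H11Br2

mol C = 0.428 g CO₂ ÷ 44.009 g/mol = 0.009725 mol
mol H = 2 × 0.161 g H₂O ÷ 18.015 g/mol = 0.01787 mol
From the AgBr data: mol Br per gram of compound = (0.233 ÷ 187.772) ÷ 0.151 = 0.008218 mol/g, so in the 0.394 g combustion sample mol Br = 0.003238 mol
Divide by the smallest (0.003238 mol): C 3.004, H 5.520, Br 1.000
Multiplying each by 2 gives whole numbers: C 6.01, H 11.04, Br 2.00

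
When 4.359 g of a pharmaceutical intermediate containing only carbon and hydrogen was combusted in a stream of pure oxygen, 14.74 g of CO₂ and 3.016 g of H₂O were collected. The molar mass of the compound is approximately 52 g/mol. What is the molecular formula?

C4H4

mol C = 14.74 g CO₂ ÷ 44.009 g/mol = 0.33493 mol
mol H = 2 × 3.016 g H₂O ÷ 18.015 g/mol = 0.33483 mol
Divide by the smallest (0.33483 mol): C 1.000, H 1.000
Empirical formula: CH
Empirical-formula mass = 13.02 g/mol; 52 ÷ 13.02 ≈ 4, so the molecular formula is C4H4.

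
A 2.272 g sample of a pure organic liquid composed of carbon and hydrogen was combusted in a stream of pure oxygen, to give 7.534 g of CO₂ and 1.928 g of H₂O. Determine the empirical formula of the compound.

mol C = 7.534 g CO₂ ÷ 44.009 g/mol = 0.17119 mol
mol H = 2 × 1.928 g H₂O ÷ 18.015 g/mol = 0.21404 mol
Divide by the smallest (0.17119 mol): C 1.000, H 1.250
Multiplying each by 4 gives whole numbers: C 4.00, H 5.00

C4H5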